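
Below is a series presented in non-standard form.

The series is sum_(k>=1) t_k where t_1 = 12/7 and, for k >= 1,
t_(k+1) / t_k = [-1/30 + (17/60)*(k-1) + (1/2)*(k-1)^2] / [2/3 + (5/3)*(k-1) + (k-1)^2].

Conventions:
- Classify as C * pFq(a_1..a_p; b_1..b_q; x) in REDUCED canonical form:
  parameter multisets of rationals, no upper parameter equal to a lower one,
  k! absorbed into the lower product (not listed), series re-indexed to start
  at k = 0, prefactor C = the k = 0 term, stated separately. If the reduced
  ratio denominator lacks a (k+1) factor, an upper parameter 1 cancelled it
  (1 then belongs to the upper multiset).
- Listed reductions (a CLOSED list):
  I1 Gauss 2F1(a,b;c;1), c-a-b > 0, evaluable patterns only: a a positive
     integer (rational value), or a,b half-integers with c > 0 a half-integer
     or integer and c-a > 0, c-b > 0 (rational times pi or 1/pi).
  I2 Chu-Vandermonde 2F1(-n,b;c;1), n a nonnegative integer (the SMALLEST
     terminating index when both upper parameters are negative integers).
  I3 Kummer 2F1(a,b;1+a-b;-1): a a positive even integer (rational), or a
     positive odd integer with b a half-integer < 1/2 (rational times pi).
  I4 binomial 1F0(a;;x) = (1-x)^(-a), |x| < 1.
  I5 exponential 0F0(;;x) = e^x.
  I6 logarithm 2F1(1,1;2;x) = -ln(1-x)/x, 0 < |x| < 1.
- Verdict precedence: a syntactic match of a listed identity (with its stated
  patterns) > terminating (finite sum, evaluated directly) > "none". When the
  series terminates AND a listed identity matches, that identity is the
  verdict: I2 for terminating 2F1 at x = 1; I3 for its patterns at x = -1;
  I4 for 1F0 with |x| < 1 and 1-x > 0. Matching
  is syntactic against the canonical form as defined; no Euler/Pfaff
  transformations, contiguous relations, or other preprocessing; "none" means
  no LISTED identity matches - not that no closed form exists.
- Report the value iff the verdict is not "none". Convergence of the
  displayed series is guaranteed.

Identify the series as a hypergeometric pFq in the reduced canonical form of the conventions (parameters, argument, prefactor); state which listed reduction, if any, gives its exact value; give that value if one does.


This is 12/7 * 1F0(-1/10; -; 1/2) in reduced canonical form. Verdict: this is binomial (I4) (the 1F0 binomial series: exponent 1/10, x = 1/2). Hence: (12/7) * (1/2)^(1/10).

Key observation: x = (1/2) and cancel k + 2/3 from the displayed ratio first; then prefactor 12/7.
Consecutive-term ratio: r(k) = (1/2) * (k-1/10) / [(k+1)] - rational; roots negated = parameters, x = (1/2), C = 12/7.


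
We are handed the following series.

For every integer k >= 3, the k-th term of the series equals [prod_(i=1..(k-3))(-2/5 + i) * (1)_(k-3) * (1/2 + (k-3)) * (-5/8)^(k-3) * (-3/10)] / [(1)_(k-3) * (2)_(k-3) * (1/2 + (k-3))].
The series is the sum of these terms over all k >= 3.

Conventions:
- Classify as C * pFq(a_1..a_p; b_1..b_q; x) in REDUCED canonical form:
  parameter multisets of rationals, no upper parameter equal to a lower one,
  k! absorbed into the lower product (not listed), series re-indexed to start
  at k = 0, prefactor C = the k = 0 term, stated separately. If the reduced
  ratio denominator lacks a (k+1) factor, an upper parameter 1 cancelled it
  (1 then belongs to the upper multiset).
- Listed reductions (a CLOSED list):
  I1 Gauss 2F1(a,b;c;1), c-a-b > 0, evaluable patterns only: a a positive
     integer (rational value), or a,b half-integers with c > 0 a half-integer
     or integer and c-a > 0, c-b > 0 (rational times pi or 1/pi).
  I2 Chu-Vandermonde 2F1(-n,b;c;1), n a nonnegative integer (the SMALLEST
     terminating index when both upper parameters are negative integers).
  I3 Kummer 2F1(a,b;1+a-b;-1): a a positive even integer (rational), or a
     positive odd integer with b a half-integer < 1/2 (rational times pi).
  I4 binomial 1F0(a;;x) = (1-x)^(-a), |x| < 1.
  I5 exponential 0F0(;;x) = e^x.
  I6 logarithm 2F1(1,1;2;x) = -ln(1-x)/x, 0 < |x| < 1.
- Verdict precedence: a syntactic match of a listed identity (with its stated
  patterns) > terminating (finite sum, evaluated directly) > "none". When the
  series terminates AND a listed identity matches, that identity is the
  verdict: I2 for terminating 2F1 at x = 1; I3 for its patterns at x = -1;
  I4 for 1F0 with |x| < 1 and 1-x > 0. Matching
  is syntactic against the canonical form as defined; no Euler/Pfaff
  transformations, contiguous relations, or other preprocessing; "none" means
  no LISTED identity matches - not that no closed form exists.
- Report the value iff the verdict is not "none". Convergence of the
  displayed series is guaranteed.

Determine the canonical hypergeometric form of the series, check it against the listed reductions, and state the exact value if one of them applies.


Structural cue: t_0 = -3/10 here, and the running product (C = -3/10) telescopes to a rising factorial.
Step ratio: r(k) = (-5/8) * (k+3/5) (k+1) / [(k+2) (k+1)] - rational in k, leading ratio (-5/8); with t_0 = -3/10, classification follows.

Prefactor -3/10, argument -5/8: 2F1 with upper {3/5, 1} over lower {2}. Verdict: none here - no I1-I6 shape fits x = -5/8 with lower {2}.


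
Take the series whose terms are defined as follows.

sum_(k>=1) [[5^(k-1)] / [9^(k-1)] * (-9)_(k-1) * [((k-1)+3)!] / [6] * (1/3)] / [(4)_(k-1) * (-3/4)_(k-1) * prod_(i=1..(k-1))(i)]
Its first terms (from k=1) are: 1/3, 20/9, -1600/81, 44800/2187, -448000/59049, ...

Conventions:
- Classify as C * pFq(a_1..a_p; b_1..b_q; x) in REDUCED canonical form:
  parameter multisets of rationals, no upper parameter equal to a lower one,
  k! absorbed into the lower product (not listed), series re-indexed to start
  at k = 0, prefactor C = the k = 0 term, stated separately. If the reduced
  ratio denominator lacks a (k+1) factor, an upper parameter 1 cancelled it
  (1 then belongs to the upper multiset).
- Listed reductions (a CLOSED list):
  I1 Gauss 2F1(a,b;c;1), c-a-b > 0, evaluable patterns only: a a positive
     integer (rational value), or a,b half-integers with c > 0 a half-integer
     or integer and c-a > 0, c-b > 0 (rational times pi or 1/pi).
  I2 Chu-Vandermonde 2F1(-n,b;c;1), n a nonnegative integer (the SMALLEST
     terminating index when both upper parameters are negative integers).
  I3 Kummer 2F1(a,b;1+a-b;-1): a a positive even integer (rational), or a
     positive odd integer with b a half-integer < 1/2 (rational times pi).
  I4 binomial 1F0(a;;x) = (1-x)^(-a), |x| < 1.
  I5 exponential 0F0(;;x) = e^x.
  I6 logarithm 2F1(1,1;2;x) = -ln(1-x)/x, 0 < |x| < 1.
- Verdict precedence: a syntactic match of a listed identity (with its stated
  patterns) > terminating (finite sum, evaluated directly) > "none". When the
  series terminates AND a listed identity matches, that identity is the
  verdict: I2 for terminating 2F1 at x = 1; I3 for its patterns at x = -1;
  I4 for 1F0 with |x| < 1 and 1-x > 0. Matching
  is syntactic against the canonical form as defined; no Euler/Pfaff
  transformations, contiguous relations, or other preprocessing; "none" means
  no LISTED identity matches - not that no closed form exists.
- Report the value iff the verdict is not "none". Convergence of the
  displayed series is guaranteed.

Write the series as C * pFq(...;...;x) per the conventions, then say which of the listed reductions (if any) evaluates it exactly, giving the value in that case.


With C = 1/3: the canonical form is 1F1(-9; -3/4; 5/9). Verdict: terminating - no listed pattern fits, but -9 in the upper list cuts the series at k = 9; direct evaluation. Value: -1876983658558979/603363633102243.

First insight: with t_0 = 1/3, the two geometric factors (prefactor 1/3) combine into one argument.
Term ratio: r(k) = (5/9) * (k-9) / [(k-3/4) (k+1)] - rational in k. x = (5/9); t_0 = 1/3; negate the roots.


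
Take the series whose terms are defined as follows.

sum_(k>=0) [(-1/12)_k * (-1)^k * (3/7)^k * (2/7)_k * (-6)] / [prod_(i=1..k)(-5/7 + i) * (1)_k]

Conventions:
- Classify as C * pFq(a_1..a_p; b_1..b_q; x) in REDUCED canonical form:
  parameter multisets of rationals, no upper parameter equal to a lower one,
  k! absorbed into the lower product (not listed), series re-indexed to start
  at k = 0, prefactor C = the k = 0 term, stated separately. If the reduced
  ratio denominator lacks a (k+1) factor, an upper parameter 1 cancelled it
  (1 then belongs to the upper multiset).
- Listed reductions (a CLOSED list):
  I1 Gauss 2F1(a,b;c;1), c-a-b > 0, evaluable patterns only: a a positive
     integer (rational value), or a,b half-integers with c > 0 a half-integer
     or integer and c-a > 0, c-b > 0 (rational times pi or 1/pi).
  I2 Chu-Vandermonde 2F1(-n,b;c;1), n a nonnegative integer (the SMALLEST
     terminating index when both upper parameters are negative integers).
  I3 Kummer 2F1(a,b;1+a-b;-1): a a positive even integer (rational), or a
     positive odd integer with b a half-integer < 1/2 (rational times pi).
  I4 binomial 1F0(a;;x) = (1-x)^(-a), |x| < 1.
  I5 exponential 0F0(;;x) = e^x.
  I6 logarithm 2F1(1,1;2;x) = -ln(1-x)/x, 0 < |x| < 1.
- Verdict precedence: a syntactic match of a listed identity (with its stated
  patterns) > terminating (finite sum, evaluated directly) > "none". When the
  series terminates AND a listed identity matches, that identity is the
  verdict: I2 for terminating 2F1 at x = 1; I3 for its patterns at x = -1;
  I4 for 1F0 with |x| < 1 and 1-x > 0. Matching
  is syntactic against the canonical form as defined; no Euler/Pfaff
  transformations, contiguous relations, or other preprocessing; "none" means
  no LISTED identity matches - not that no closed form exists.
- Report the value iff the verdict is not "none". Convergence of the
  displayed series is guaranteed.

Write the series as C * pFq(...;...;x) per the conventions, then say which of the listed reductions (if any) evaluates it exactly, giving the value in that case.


With C = -6: the canonical form is 1F0(-1/12; -; -3/7). Verdict: the binomial series (I4) matches (the 1F0 binomial series: exponent 1/12, x = -3/7). Value: (-6) * (10/7)^(1/12).

First insight: with t_0 = -6, (1)_k (C = -6) is k! itself.
Consecutive-term ratio: r(k) = (-3/7) * (k-1/12) / [(k+1)] ; factor over Q: parameters, x = (-3/7), and C = -6.


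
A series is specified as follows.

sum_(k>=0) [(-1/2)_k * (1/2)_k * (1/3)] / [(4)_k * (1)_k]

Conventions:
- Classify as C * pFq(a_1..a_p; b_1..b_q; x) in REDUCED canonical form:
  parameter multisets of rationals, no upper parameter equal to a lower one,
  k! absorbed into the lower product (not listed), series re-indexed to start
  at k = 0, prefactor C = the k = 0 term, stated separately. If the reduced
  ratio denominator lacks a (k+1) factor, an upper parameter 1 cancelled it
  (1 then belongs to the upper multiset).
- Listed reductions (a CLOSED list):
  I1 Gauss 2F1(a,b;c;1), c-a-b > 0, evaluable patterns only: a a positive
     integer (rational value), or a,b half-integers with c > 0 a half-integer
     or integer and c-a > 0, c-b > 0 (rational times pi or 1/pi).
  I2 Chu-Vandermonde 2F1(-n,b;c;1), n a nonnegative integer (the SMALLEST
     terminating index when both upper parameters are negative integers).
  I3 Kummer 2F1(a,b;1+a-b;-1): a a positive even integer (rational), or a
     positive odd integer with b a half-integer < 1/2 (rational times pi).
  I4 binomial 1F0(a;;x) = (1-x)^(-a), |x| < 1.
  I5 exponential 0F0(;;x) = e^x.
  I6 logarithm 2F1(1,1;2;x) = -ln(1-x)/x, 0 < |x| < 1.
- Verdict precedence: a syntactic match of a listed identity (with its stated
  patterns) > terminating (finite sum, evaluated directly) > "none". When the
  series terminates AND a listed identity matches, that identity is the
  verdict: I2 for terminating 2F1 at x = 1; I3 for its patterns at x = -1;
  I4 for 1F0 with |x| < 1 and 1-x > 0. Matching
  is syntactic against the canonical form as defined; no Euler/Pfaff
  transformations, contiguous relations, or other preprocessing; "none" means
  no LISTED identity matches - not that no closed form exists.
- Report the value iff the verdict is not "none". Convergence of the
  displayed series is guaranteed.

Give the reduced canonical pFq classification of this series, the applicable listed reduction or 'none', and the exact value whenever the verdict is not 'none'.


This is 1/3 * 2F1(-1/2, 1/2; 4; 1) in reduced canonical form. Verdict (x = 1): Gauss's theorem I1 (half-integer case) applies (x = 1; upper {-1/2, 1/2} half-integers, c = 4 in the evaluable pattern). Hence: (512/525) / pi.

Key observation: t_0 being 1/3, (1)_k (prefactor 1/3) is k! itself.
Step ratio: r(k) = 1 * (k-1/2) (k+1/2) / [(k+4) (k+1)] ; factor over Q: parameters, x = 1, and C = 1/3.


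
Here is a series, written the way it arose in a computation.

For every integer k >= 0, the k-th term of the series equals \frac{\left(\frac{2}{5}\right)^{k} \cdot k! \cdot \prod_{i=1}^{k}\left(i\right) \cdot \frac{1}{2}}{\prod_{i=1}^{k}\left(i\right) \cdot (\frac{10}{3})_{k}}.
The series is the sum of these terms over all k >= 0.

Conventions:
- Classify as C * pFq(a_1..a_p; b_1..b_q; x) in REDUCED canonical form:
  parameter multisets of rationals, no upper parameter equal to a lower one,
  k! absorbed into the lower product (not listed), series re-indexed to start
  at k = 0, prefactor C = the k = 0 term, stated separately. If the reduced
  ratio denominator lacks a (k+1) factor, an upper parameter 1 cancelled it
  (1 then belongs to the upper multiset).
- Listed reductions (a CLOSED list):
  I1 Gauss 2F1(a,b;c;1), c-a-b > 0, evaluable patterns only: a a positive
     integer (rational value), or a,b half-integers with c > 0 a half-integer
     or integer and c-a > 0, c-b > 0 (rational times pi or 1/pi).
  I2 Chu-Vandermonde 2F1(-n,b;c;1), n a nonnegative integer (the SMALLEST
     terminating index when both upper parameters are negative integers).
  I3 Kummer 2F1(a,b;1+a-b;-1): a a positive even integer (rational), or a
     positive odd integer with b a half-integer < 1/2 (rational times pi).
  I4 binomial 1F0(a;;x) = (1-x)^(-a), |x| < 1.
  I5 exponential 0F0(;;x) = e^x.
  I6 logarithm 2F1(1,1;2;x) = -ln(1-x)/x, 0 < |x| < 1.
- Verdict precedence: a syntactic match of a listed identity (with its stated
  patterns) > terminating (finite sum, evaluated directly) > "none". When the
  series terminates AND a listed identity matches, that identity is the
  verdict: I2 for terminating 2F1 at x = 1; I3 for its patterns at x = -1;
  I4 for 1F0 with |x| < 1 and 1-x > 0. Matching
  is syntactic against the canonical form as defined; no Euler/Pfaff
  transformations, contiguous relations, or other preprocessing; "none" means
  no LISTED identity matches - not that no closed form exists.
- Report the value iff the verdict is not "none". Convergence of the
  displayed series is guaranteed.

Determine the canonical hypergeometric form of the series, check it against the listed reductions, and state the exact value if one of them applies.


Prefactor \frac{1}{2}, argument \frac{2}{5}: 2F1 with upper {1, 1} over lower {\frac{10}{3}}. Verdict: none - this 2F1 at x = \frac{2}{5} matches no listed pattern, and upper {1, 1} holds no stopper.

The tell: t_0 being \frac{1}{2}, the factorial ratio (C = 1/2, x = 2/5) (k+a-1)!/(a-1)! is a rising factorial (a)_k.
Step ratio: r(k) = \frac{2}{5} * (k+1) (k+1) / [(k+\frac{10}{3}) (k+1)] - poly over poly, x = \frac{2}{5} from leading terms; C = \frac{1}{2} at k = 0.


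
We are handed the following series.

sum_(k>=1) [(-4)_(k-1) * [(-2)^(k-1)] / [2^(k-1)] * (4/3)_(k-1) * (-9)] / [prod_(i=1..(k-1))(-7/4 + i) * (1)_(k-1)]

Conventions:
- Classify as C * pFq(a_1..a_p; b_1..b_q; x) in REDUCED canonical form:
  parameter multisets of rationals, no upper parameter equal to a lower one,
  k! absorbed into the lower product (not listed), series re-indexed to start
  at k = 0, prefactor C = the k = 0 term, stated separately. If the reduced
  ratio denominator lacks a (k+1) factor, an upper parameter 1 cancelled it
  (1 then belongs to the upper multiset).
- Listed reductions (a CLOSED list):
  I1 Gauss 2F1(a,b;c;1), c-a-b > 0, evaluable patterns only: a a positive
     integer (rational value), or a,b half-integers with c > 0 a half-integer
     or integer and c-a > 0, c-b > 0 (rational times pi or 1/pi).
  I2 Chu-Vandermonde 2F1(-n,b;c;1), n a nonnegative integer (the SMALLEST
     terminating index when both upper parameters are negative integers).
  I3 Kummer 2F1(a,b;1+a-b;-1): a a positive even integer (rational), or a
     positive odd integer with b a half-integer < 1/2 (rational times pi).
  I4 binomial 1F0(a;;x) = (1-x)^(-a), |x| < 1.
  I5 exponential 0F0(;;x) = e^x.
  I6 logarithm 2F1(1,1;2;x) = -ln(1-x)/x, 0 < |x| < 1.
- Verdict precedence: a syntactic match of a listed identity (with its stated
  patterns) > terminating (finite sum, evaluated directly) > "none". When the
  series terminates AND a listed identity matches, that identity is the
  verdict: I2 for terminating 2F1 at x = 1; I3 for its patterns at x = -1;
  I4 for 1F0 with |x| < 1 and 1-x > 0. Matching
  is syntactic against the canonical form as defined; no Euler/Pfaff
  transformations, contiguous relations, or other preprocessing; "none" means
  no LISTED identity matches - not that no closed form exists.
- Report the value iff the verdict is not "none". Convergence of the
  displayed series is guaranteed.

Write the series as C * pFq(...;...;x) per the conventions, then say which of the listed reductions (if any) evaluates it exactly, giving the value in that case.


Canonical form: C = -9 times 2F1 with upper {-4, 4/3}, lower {-3/4}, x = -1. Verdict: terminating at k = 4: the factor (-4)_k kills every later term; summing the 5 survivors is exact. Exact value: 804533/243.

Key step: from the first term -9: the two k-th powers (C = -9, x = -1) combine into one argument.
Term ratio: r(k) = (-1) * (k-4) (k+4/3) / [(k-3/4) (k+1)] ; factor over Q: parameters, x = (-1), and C = -9.


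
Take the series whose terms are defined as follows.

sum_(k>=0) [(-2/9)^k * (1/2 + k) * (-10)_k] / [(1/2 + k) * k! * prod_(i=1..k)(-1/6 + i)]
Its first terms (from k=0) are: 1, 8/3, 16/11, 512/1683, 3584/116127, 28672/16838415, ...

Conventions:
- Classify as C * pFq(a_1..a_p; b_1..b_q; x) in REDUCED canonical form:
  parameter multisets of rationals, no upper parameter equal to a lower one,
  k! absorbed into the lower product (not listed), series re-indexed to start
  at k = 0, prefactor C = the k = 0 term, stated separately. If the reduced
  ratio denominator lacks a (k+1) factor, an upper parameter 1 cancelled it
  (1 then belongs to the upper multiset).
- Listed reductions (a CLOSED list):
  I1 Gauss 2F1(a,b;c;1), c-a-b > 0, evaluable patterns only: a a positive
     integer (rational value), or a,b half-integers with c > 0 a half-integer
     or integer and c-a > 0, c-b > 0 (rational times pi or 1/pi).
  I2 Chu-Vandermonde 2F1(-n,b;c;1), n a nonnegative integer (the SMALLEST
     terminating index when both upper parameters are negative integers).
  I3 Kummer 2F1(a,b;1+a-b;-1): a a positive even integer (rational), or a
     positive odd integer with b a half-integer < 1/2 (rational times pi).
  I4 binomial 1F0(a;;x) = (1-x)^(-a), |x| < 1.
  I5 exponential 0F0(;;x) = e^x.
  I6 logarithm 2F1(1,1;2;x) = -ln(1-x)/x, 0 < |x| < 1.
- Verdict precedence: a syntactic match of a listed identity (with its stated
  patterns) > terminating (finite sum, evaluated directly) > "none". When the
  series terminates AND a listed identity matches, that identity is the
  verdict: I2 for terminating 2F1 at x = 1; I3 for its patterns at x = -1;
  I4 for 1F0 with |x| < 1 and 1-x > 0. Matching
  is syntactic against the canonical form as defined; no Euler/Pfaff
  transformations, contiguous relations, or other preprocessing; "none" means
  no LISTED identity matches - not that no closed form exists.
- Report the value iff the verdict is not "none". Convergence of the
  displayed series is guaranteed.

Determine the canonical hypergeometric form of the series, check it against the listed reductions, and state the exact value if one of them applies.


First insight: t_0 = 1 here, and the lower running product (prefactor 1) is a rising factorial.
Ratio: r(k) = (-2/9) * (k-10) / [(k+5/6) (k+1)] - rational; roots negated = parameters, x = (-2/9), C = 1.

This is 1 * 1F1(-10; 5/6; -2/9) in reduced canonical form. Verdict: terminating. With -10 upstairs the series is a 11-term polynomial sum; evaluated term by term. Sum: 42390179179374330631/7766540874485506575.


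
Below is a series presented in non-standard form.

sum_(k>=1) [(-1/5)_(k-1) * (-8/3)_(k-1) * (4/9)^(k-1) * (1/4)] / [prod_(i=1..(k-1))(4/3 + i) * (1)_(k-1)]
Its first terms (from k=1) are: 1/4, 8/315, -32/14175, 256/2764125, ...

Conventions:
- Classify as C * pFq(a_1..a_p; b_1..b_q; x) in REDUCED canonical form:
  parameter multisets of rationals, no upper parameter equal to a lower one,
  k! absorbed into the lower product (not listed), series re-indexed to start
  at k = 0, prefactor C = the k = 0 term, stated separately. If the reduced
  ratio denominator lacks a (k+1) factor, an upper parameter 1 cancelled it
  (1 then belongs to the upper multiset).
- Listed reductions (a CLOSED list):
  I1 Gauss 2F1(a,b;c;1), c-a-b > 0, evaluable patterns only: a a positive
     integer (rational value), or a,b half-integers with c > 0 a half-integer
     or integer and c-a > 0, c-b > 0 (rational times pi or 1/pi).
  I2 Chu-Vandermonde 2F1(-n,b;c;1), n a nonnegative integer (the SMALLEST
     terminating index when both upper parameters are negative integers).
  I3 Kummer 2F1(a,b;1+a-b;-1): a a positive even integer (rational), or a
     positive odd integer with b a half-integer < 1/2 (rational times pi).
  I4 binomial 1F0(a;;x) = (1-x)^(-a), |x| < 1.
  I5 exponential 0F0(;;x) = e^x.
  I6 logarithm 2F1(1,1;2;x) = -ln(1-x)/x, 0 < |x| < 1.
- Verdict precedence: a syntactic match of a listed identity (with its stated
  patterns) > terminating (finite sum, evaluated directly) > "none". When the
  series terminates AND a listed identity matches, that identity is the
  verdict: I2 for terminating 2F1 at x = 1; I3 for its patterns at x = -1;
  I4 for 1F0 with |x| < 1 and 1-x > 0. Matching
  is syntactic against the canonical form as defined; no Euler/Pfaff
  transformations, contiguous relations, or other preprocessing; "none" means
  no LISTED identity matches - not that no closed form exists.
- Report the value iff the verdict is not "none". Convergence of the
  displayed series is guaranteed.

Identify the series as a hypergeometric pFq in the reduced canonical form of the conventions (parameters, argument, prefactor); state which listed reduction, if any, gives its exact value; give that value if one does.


x = 4/9 here; the reduced form reads 2F1, upper {-8/3, -1/5}, lower {7/3}, C = 1/4. Verdict: none - at argument 4/9 the multisets {-8/3, -1/5} ; {7/3} match no listed identity.

First insight: t_0 being 1/4, (1)_k (C = 1/4, x = 4/9) is k! itself.
Step ratio: r(k) = (4/9) * (k-8/3) (k-1/5) / [(k+7/3) (k+1)] - rational in k. x = (4/9); t_0 = 1/4; negate the roots.


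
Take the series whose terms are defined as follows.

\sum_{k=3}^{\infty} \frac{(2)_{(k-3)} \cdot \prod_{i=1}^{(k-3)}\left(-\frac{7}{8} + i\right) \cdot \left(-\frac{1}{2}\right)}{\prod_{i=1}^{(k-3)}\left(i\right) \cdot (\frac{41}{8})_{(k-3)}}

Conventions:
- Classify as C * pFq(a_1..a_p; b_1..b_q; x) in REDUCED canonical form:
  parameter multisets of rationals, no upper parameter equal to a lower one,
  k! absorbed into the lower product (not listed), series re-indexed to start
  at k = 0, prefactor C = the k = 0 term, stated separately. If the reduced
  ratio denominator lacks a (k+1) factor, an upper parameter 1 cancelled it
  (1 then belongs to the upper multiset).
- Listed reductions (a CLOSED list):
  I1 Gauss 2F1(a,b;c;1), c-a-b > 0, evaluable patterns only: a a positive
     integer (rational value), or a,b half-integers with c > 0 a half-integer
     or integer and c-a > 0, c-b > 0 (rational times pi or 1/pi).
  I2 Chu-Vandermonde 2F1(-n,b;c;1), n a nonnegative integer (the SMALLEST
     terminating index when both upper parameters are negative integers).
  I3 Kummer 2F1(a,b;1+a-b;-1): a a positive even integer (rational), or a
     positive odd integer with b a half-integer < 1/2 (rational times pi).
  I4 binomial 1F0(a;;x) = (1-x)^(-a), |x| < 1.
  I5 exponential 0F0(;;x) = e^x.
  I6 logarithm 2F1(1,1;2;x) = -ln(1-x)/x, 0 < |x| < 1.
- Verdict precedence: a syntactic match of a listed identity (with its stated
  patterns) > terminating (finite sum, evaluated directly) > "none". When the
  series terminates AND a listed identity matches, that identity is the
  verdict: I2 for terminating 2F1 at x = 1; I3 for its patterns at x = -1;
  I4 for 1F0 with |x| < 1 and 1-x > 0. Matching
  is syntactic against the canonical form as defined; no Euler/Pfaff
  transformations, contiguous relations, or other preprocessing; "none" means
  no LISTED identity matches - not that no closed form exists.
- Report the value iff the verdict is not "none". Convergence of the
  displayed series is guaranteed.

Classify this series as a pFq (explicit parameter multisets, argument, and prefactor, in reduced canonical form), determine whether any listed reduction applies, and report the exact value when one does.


Reduced: x = 1, 2F1, upper = {\frac{1}{8}, 2}, lower = {\frac{41}{8}}, C = -\frac{1}{2}. Verdict: the Gauss summation I1 applies (x = 1: the Gamma ratio telescopes since c-a-b = 3 > 0 and a = 2 in Z>0). Hence: -\frac{275}{512}.

Structural cue: t_0 = -\frac{1}{2} here, and the running product (C = -1/2, x = 1) telescopes to a rising factorial.
Step ratio: r(k) = 1 * (k+\frac{1}{8}) (k+2) / [(k+\frac{41}{8}) (k+1)] - rational in k, leading ratio 1; with t_0 = -\frac{1}{2}, classification follows.


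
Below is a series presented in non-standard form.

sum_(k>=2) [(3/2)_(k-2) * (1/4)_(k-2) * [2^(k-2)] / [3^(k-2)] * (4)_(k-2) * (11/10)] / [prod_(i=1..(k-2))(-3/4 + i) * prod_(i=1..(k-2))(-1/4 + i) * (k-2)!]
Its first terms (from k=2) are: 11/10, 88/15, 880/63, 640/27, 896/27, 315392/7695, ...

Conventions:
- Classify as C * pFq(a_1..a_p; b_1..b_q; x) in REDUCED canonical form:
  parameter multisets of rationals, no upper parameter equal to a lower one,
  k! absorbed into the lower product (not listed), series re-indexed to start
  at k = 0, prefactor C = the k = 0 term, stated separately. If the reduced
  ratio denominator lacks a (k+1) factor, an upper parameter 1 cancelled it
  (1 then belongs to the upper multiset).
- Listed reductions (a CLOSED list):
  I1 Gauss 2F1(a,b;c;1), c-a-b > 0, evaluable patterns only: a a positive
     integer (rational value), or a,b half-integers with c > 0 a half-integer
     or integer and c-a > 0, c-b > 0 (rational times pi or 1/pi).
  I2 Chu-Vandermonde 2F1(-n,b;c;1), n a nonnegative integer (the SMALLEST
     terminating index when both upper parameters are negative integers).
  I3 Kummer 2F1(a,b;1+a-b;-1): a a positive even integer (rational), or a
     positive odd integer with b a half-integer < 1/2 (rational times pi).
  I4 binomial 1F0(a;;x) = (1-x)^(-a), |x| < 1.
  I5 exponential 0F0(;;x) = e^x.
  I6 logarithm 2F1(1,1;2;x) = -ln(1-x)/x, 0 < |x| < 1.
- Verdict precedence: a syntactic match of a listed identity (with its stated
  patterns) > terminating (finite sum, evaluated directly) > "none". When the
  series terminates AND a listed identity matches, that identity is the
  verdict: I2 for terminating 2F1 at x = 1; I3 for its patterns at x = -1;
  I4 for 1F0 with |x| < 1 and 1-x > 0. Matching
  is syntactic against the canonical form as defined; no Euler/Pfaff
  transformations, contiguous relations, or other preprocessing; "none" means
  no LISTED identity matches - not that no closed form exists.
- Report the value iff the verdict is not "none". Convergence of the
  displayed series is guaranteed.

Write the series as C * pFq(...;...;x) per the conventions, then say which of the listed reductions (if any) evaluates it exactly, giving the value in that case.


Key step: with t_0 = 11/10, the two geometric factors (C = 11/10) combine into one argument.
Adjacent-term ratio: r(k) = (2/3) * (k+3/2) (k+4) / [(k+3/4) (k+1)] - rational in k. x = (2/3); t_0 = 11/10; negate the roots.

With C = 11/10: the canonical form is 2F1(3/2, 4; 3/4; 2/3). Verdict: none. A 2F1 with upper {3/2, 4} fits none of I1-I6 at x = 2/3; the sum runs forever.


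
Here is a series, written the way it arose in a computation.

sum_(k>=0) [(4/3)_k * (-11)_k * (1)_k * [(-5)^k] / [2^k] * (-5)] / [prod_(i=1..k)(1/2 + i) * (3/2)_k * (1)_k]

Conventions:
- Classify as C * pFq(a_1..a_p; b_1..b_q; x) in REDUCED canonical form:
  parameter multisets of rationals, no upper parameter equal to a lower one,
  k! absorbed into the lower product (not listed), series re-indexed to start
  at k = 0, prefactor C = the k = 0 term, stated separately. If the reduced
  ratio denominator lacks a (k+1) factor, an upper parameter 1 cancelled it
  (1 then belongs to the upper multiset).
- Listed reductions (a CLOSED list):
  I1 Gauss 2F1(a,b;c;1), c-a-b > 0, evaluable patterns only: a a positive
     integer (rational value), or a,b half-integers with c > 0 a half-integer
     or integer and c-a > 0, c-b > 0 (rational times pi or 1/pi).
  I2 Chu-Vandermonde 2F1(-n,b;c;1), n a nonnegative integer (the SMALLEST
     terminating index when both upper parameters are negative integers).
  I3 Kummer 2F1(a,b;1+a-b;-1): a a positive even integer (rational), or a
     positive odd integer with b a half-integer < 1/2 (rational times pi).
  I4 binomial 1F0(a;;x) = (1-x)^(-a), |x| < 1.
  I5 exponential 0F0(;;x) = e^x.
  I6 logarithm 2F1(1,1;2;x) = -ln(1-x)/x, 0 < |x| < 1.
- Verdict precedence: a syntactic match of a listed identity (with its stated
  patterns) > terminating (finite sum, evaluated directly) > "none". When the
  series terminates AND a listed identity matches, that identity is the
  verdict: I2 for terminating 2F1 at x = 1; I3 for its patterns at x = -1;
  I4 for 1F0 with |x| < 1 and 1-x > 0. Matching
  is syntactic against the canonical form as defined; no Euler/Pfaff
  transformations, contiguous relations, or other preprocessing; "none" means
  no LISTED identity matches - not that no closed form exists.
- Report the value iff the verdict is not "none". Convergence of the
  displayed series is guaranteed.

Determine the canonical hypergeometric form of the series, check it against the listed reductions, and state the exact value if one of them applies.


With C = -5: the canonical form is 3F2(-11, 1, 4/3; 3/2, 3/2; -5/2). Verdict: terminating - upper parameter -11 makes this a finite sum (last index 11), evaluated exactly. Exact value: -385458743816105894722685/375493586400389457.

Key observation: t_0 = -5 here, and the lower running product (C = -5) is a rising factorial.
Step ratio: r(k) = (-5/2) * (k-11) (k+1) (k+4/3) / [(k+3/2) (k+3/2) (k+1)] - rational in k. x = (-5/2); t_0 = -5; negate the roots.


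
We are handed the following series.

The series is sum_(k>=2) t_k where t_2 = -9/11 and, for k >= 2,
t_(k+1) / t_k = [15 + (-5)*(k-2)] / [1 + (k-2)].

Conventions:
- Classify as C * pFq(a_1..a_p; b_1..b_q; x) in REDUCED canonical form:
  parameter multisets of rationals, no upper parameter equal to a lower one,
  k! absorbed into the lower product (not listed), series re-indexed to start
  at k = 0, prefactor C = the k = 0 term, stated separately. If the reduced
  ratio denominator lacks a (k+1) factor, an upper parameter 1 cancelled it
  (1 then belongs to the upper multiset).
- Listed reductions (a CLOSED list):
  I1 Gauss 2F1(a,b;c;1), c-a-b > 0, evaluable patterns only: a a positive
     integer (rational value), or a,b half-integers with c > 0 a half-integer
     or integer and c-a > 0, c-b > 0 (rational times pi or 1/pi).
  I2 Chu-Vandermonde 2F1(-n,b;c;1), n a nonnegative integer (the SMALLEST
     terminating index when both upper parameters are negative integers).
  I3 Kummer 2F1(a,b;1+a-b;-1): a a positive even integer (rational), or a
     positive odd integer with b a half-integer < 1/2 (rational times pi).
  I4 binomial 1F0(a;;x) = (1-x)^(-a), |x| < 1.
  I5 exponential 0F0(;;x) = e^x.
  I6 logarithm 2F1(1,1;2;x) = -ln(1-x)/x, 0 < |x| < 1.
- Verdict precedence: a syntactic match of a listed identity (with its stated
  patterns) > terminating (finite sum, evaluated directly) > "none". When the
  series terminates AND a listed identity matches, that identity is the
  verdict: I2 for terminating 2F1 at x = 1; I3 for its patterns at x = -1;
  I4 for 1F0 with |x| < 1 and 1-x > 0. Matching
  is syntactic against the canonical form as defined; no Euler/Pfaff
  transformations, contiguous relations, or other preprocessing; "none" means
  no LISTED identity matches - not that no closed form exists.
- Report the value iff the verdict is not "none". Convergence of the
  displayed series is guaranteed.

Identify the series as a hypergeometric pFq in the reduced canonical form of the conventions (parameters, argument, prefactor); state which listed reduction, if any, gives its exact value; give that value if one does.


Prefactor -9/11, argument -5: 1F0 with upper {-3} over lower {-}. Verdict: terminating - the sum ends at index 3 because -3 is a negative integer; exact evaluation follows. Hence: -1944/11.

Key step: from the first term -9/11: factor the ratio over Q (C = -9/11, x = -5): negated roots = parameters.
Consecutive-term ratio: r(k) = (-5) * (k-3) / [(k+1)] ; factor over Q: parameters, x = (-5), and C = -9/11.


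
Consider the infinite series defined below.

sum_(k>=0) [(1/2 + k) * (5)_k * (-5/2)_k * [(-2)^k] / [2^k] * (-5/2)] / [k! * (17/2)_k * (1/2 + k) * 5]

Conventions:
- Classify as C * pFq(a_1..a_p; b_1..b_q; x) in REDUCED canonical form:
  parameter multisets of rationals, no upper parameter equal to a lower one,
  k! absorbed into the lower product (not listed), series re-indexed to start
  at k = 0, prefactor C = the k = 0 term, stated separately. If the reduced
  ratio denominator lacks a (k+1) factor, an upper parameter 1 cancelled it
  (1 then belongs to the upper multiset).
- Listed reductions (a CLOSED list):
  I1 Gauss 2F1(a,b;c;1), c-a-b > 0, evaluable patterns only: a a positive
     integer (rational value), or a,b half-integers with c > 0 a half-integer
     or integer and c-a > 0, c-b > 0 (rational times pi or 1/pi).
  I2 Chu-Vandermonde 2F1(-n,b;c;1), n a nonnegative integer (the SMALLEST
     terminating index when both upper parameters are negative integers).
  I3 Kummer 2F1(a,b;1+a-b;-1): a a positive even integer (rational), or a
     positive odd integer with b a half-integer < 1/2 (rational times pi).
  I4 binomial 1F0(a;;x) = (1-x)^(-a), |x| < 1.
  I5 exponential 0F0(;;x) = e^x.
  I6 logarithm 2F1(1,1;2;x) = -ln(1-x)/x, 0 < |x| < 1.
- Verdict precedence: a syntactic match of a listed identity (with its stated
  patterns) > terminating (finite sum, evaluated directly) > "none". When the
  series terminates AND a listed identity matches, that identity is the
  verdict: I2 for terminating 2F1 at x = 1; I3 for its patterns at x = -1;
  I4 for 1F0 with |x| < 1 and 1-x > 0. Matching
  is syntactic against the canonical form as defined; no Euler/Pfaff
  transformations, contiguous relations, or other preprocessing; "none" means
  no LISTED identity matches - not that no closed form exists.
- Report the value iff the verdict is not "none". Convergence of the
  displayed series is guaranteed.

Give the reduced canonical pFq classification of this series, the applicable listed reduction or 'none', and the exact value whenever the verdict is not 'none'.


The series (x = -1) is 2F1: upper {-5/2, 5}, lower {17/2}, prefactor -1/2. Verdict: Kummer (I3) applies (x = -1; c = 17/2 equals 1+a-b for upper {-5/2, 5}: listed pattern). Value: (-135135/262144) * pi.

The tell: t_0 = -1/2 here, and striking the common factor k + 1/2 reduces the term (C = -1/2, x = -1).
Consecutive-term ratio: r(k) = (-1) * (k-5/2) (k+5) / [(k+17/2) (k+1)] - rational in k, leading ratio (-1); with t_0 = -1/2, classification follows.


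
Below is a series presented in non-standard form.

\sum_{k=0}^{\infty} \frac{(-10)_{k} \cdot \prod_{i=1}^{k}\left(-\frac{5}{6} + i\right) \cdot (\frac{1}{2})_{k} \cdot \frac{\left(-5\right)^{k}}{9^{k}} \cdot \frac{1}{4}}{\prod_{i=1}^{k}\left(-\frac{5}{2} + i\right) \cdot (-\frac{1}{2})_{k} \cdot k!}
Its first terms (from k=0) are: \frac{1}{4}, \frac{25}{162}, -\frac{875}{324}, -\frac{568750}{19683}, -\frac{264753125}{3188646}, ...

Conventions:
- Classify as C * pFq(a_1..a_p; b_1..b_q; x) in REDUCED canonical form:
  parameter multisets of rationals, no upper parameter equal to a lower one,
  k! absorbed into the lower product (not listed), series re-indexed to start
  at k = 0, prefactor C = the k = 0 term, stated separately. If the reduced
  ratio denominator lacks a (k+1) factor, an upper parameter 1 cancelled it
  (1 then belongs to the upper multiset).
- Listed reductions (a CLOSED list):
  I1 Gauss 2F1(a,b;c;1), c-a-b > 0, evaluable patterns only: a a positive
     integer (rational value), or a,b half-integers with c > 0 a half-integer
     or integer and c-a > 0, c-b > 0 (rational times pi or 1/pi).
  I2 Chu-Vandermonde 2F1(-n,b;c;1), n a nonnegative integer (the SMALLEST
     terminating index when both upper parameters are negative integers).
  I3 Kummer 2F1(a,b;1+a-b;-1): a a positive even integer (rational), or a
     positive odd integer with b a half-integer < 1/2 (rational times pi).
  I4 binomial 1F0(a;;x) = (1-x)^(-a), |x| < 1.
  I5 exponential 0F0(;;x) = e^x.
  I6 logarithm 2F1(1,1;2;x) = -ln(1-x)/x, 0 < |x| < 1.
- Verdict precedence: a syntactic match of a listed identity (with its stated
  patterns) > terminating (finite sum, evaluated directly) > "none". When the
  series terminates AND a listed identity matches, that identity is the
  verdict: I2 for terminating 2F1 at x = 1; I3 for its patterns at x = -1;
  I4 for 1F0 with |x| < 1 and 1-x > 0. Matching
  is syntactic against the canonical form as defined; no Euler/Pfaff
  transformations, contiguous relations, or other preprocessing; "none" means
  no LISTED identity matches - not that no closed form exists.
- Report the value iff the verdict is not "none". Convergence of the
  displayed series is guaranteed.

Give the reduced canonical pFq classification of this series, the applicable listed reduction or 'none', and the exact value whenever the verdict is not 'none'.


Classification (C = \frac{1}{4}): 3F2 with upper {-10, \frac{1}{6}, \frac{1}{2}}, lower {-\frac{3}{2}, -\frac{1}{2}}, argument x = -\frac{5}{9}. Verdict: terminating. (-10)_k vanishes past k = 10, leaving a 11-term sum, computed directly. Its exact value is -\frac{20103995427125595392}{50031545098999707}.

Key step: from the first term \frac{1}{4}: the running product (prefactor 1/4) telescopes to a rising factorial.
Consecutive-term ratio: r(k) = -\frac{5}{9} * (k-10) (k+\frac{1}{6}) (k+\frac{1}{2}) / [(k-\frac{3}{2}) (k-\frac{1}{2}) (k+1)] - rational in k. x = -\frac{5}{9}; t_0 = \frac{1}{4}; negate the roots.


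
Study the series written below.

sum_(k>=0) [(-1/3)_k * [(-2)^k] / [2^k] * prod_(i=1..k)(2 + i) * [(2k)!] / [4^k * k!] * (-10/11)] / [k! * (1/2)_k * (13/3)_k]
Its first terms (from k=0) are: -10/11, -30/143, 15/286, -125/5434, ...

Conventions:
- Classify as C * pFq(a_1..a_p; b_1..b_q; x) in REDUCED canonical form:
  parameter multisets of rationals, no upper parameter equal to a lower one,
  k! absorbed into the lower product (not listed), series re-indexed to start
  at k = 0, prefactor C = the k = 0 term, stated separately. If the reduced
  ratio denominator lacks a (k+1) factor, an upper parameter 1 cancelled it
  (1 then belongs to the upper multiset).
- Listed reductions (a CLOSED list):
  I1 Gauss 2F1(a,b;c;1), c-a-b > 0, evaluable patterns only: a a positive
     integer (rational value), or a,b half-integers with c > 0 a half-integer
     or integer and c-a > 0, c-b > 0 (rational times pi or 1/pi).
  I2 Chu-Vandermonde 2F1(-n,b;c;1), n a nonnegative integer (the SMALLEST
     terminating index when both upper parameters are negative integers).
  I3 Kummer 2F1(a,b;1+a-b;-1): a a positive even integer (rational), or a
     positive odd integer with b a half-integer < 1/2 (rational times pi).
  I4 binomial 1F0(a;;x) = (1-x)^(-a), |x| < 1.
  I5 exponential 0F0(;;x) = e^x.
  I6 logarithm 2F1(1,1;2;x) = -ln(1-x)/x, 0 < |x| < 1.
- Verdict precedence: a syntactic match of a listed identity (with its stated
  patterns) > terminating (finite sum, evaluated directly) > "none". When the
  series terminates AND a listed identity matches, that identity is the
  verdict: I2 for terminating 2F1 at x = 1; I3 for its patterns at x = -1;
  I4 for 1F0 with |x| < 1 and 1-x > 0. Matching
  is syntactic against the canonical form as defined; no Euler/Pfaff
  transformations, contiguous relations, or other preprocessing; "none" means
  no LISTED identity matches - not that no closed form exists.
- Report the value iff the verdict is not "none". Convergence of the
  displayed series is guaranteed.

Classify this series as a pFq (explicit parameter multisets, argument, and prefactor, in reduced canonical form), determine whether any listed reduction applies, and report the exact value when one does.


Key step: t_0 being -10/11, the (2k)!/(4^k k!) block (C = -10/11) is the Pochhammer (1/2)_k.
Term ratio: r(k) = (-1) * (k-1/3) (k+3) / [(k+13/3) (k+1)] - rational in k. x = (-1); t_0 = -10/11; negate the roots.

Classification (C = -10/11): 2F1 with upper {-1/3, 3}, lower {13/3}, argument x = -1. Verdict: none. Every listed pattern misses the 2F1 form at -1, upper {-1/3, 3}.
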